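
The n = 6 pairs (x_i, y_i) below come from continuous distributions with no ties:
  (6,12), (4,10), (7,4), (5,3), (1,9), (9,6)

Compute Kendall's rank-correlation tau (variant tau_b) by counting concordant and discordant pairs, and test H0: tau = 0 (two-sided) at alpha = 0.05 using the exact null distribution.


Step 1: Enumerate the 15 unordered pairs (i,j) with i<j and classify each by sign(x_j-x_i) * sign(y_j-y_i).
  (1,2):dx=-2,dy=-2->C; (1,3):dx=+1,dy=-8->D; (1,4):dx=-1,dy=-9->C; (1,5):dx=-5,dy=-3->C
  (1,6):dx=+3,dy=-6->D; (2,3):dx=+3,dy=-6->D; (2,4):dx=+1,dy=-7->D; (2,5):dx=-3,dy=-1->C
  (2,6):dx=+5,dy=-4->D; (3,4):dx=-2,dy=-1->C; (3,5):dx=-6,dy=+5->D; (3,6):dx=+2,dy=+2->C
  (4,5):dx=-4,dy=+6->D; (4,6):dx=+4,dy=+3->C; (5,6):dx=+8,dy=-3->D
Step 2: C = 7, D = 8, total pairs = 15.
Step 3: tau = (C - D)/(n(n-1)/2) = (7 - 8)/15 = -0.066667.
Step 4: Exact two-sided p-value (enumerate n! = 720 permutations of y under H0): p = 1.000000.
Step 5: alpha = 0.05. fail to reject H0.

tau_b = -0.0667 (C=7, D=8), p = 1.000000, fail to reject H0.


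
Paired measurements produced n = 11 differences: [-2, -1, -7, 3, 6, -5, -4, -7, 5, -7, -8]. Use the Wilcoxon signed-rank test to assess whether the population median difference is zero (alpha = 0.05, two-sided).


Step 1: Drop any zero differences (none here) and take |d_i|.
|d| = [2, 1, 7, 3, 6, 5, 4, 7, 5, 7, 8]
Step 2: Midrank |d_i| (ties get averaged ranks).
ranks: |2|->2, |1|->1, |7|->9, |3|->3, |6|->7, |5|->5.5, |4|->4, |7|->9, |5|->5.5, |7|->9, |8|->11
Step 3: Attach original signs; sum ranks with positive sign and with negative sign.
W+ = 3 + 7 + 5.5 = 15.5
W- = 2 + 1 + 9 + 5.5 + 4 + 9 + 9 + 11 = 50.5
(Check: W+ + W- = 66 should equal n(n+1)/2 = 66.)
Step 4: Test statistic W = min(W+, W-) = 15.5.
Step 5: Ties in |d|, so use the tie-corrected normal approximation.
        E[W] = n(n+1)/4 = 11*12/4 = 33.
        Tie groups: |d|=5 (t=2), |d|=7 (t=3); sum(t^3 - t) = 30.
        Var[W] = n(n+1)(2n+1)/24 - sum(t^3-t)/48 = 3036/24 - 30/48 = 125.875.
        z = (W - E[W]) / sqrt(Var[W]) = (15.5 - 33) / 11.2194 = -1.5598.
        Two-sided p = 2*Phi(z) = 0.118808.
Step 6: alpha = 0.05. fail to reject H0.

W+ = 15.5, W- = 50.5, W = min = 15.5, p = 0.118808, fail to reject H0.


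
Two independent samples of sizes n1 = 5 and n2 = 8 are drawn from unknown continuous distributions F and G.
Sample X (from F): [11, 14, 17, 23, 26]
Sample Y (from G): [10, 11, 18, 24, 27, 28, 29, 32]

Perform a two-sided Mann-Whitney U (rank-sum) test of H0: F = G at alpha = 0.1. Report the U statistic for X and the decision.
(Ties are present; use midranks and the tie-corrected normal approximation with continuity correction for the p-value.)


Step 1: Combine and sort all 13 observations; assign midranks.
sorted (value, group): (10,Y), (11,X), (11,Y), (14,X), (17,X), (18,Y), (23,X), (24,Y), (26,X), (27,Y), (28,Y), (29,Y), (32,Y)
ranks: 10->1, 11->2.5, 11->2.5, 14->4, 17->5, 18->6, 23->7, 24->8, 26->9, 27->10, 28->11, 29->12, 32->13
Step 2: Rank sum for X: R1 = 2.5 + 4 + 5 + 7 + 9 = 27.5.
Step 3: U_X = R1 - n1(n1+1)/2 = 27.5 - 5*6/2 = 27.5 - 15 = 12.5.
       U_Y = n1*n2 - U_X = 40 - 12.5 = 27.5.
Step 4: Ties are present, so use the tie-corrected normal approximation (with continuity correction) for the p-value.
Step 5: p-value = 0.304842; compare to alpha = 0.1. fail to reject H0.

U_X = 12.5, p = 0.304842, fail to reject H0 at alpha = 0.1.


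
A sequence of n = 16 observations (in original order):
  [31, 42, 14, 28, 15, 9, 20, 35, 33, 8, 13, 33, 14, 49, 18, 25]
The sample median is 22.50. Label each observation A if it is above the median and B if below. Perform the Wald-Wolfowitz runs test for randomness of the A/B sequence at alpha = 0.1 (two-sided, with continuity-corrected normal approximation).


Step 1: Compute median = 22.50; label A = above, B = below.
Labels in order: AABABBBAABBABABA  (n_A = 8, n_B = 8)
Step 2: Count runs R = 11.
Step 3: Under H0 (random ordering), E[R] = 2*n_A*n_B/(n_A+n_B) + 1 = 2*8*8/16 + 1 = 9.0000.
        Var[R] = 2*n_A*n_B*(2*n_A*n_B - n_A - n_B) / ((n_A+n_B)^2 * (n_A+n_B-1)) = 14336/3840 = 3.7333.
        SD[R] = 1.9322.
Step 4: Continuity-corrected z = (R - 0.5 - E[R]) / SD[R] = (11 - 0.5 - 9.0000) / 1.9322 = 0.7763.
Step 5: Two-sided p-value via normal approximation = 2*(1 - Phi(|z|)) = 0.437558.
Step 6: alpha = 0.1. fail to reject H0.

R = 11, z = 0.7763, p = 0.437558, fail to reject H0.


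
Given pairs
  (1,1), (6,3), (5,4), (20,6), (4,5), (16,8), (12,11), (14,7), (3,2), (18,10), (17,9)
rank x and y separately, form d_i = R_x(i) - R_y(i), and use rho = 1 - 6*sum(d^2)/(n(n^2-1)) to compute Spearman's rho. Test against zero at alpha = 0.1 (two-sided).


Step 1: Rank x and y separately (midranks; no ties here).
rank(x): 1->1, 6->5, 5->4, 20->11, 4->3, 16->8, 12->6, 14->7, 3->2, 18->10, 17->9
rank(y): 1->1, 3->3, 4->4, 6->6, 5->5, 8->8, 11->11, 7->7, 2->2, 10->10, 9->9
Step 2: d_i = R_x(i) - R_y(i); compute d_i^2.
  (1-1)^2=0, (5-3)^2=4, (4-4)^2=0, (11-6)^2=25, (3-5)^2=4, (8-8)^2=0, (6-11)^2=25, (7-7)^2=0, (2-2)^2=0, (10-10)^2=0, (9-9)^2=0
sum(d^2) = 58.
Step 3: rho = 1 - 6*58 / (11*(11^2 - 1)) = 1 - 348/1320 = 0.736364.
Step 4: Under H0, t = rho * sqrt((n-2)/(1-rho^2)) = 3.2651 ~ t(9).
Step 5: Two-sided p-value from the t-distribution with 9 df = 0.009760.
Step 6: alpha = 0.1. reject H0.

rho = 0.7364, p = 0.009760, reject H0 at alpha = 0.1.


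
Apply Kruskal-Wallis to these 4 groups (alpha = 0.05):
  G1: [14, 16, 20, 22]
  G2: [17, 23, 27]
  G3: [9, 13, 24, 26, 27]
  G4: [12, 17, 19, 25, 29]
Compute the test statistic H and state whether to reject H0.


Step 1: Combine all N = 17 observations and assign midranks.
sorted (value, group, rank): (9,G3,1), (12,G4,2), (13,G3,3), (14,G1,4), (16,G1,5), (17,G2,6.5), (17,G4,6.5), (19,G4,8), (20,G1,9), (22,G1,10), (23,G2,11), (24,G3,12), (25,G4,13), (26,G3,14), (27,G2,15.5), (27,G3,15.5), (29,G4,17)
Step 2: Sum ranks within each group.
R_1 = 28 (n_1 = 4)
R_2 = 33 (n_2 = 3)
R_3 = 45.5 (n_3 = 5)
R_4 = 46.5 (n_4 = 5)
Step 3: H = 12/(N(N+1)) * sum(R_i^2/n_i) - 3(N+1)
     = 12/(17*18) * (28^2/4 + 33^2/3 + 45.5^2/5 + 46.5^2/5) - 3*18
     = 0.039216 * 1405.5 - 54
     = 1.117647.
Step 4: Ties present; correction factor C = 1 - 12/(17^3 - 17) = 0.997549. Corrected H = 1.117647 / 0.997549 = 1.120393.
Step 5: Under H0, H ~ chi^2(3); p-value = 0.772154.
Step 6: alpha = 0.05. fail to reject H0.

H = 1.1204, df = 3, p = 0.772154, fail to reject H0.


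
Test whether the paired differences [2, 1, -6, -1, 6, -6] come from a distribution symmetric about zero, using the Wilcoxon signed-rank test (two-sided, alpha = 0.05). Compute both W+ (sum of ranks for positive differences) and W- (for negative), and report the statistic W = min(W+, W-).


Step 1: Drop any zero differences (none here) and take |d_i|.
|d| = [2, 1, 6, 1, 6, 6]
Step 2: Midrank |d_i| (ties get averaged ranks).
ranks: |2|->3, |1|->1.5, |6|->5, |1|->1.5, |6|->5, |6|->5
Step 3: Attach original signs; sum ranks with positive sign and with negative sign.
W+ = 3 + 1.5 + 5 = 9.5
W- = 5 + 1.5 + 5 = 11.5
(Check: W+ + W- = 21 should equal n(n+1)/2 = 21.)
Step 4: Test statistic W = min(W+, W-) = 9.5.
Step 5: Ties in |d|, so use the tie-corrected normal approximation.
        E[W] = n(n+1)/4 = 6*7/4 = 10.5.
        Tie groups: |d|=1 (t=2), |d|=6 (t=3); sum(t^3 - t) = 30.
        Var[W] = n(n+1)(2n+1)/24 - sum(t^3-t)/48 = 546/24 - 30/48 = 22.125.
        z = (W - E[W]) / sqrt(Var[W]) = (9.5 - 10.5) / 4.7037 = -0.2126.
        Two-sided p = 2*Phi(z) = 0.831641.
Step 6: alpha = 0.05. fail to reject H0.

W+ = 9.5, W- = 11.5, W = min = 9.5, p = 0.831641, fail to reject H0.


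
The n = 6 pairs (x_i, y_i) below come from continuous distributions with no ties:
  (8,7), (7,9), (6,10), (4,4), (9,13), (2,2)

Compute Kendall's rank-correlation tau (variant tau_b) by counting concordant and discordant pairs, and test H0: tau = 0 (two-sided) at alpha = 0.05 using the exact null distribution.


Step 1: Enumerate the 15 unordered pairs (i,j) with i<j and classify each by sign(x_j-x_i) * sign(y_j-y_i).
  (1,2):dx=-1,dy=+2->D; (1,3):dx=-2,dy=+3->D; (1,4):dx=-4,dy=-3->C; (1,5):dx=+1,dy=+6->C
  (1,6):dx=-6,dy=-5->C; (2,3):dx=-1,dy=+1->D; (2,4):dx=-3,dy=-5->C; (2,5):dx=+2,dy=+4->C
  (2,6):dx=-5,dy=-7->C; (3,4):dx=-2,dy=-6->C; (3,5):dx=+3,dy=+3->C; (3,6):dx=-4,dy=-8->C
  (4,5):dx=+5,dy=+9->C; (4,6):dx=-2,dy=-2->C; (5,6):dx=-7,dy=-11->C
Step 2: C = 12, D = 3, total pairs = 15.
Step 3: tau = (C - D)/(n(n-1)/2) = (12 - 3)/15 = 0.600000.
Step 4: Exact two-sided p-value (enumerate n! = 720 permutations of y under H0): p = 0.136111.
Step 5: alpha = 0.05. fail to reject H0.

tau_b = 0.6000 (C=12, D=3), p = 0.136111, fail to reject H0.


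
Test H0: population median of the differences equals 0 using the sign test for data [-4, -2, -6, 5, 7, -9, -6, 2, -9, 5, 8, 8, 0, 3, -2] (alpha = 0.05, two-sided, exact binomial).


Step 1: Discard zero differences. Original n = 15; n_eff = number of nonzero differences = 14.
Nonzero differences (with sign): -4, -2, -6, +5, +7, -9, -6, +2, -9, +5, +8, +8, +3, -2
Step 2: Count signs: positive = 7, negative = 7.
Step 3: Under H0: P(positive) = 0.5, so the number of positives S ~ Bin(14, 0.5).
Step 4: Two-sided exact p-value = sum of Bin(14,0.5) probabilities at or below the observed probability = 1.000000.
Step 5: alpha = 0.05. fail to reject H0.

n_eff = 14, pos = 7, neg = 7, p = 1.000000, fail to reject H0.


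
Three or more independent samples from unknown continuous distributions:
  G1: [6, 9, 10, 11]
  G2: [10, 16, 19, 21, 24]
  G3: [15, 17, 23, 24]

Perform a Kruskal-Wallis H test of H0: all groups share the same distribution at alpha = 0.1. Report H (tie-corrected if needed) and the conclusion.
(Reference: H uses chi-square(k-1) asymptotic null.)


Step 1: Combine all N = 13 observations and assign midranks.
sorted (value, group, rank): (6,G1,1), (9,G1,2), (10,G1,3.5), (10,G2,3.5), (11,G1,5), (15,G3,6), (16,G2,7), (17,G3,8), (19,G2,9), (21,G2,10), (23,G3,11), (24,G2,12.5), (24,G3,12.5)
Step 2: Sum ranks within each group.
R_1 = 11.5 (n_1 = 4)
R_2 = 42 (n_2 = 5)
R_3 = 37.5 (n_3 = 4)
Step 3: H = 12/(N(N+1)) * sum(R_i^2/n_i) - 3(N+1)
     = 12/(13*14) * (11.5^2/4 + 42^2/5 + 37.5^2/4) - 3*14
     = 0.065934 * 737.425 - 42
     = 6.621429.
Step 4: Ties present; correction factor C = 1 - 12/(13^3 - 13) = 0.994505. Corrected H = 6.621429 / 0.994505 = 6.658011.
Step 5: Under H0, H ~ chi^2(2); p-value = 0.035829.
Step 6: alpha = 0.1. reject H0.

H = 6.6580, df = 2, p = 0.035829, reject H0.


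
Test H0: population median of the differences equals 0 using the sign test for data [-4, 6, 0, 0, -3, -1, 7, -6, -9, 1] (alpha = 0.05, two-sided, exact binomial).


Step 1: Discard zero differences. Original n = 10; n_eff = number of nonzero differences = 8.
Nonzero differences (with sign): -4, +6, -3, -1, +7, -6, -9, +1
Step 2: Count signs: positive = 3, negative = 5.
Step 3: Under H0: P(positive) = 0.5, so the number of positives S ~ Bin(8, 0.5).
Step 4: Two-sided exact p-value = sum of Bin(8,0.5) probabilities at or below the observed probability = 0.726562.
Step 5: alpha = 0.05. fail to reject H0.

n_eff = 8, pos = 3, neg = 5, p = 0.726562, fail to reject H0.


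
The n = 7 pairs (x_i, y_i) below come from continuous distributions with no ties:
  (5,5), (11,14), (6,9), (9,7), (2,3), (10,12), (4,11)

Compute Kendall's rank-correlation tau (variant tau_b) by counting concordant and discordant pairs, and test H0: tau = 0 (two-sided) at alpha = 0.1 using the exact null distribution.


Step 1: Enumerate the 21 unordered pairs (i,j) with i<j and classify each by sign(x_j-x_i) * sign(y_j-y_i).
  (1,2):dx=+6,dy=+9->C; (1,3):dx=+1,dy=+4->C; (1,4):dx=+4,dy=+2->C; (1,5):dx=-3,dy=-2->C
  (1,6):dx=+5,dy=+7->C; (1,7):dx=-1,dy=+6->D; (2,3):dx=-5,dy=-5->C; (2,4):dx=-2,dy=-7->C
  (2,5):dx=-9,dy=-11->C; (2,6):dx=-1,dy=-2->C; (2,7):dx=-7,dy=-3->C; (3,4):dx=+3,dy=-2->D
  (3,5):dx=-4,dy=-6->C; (3,6):dx=+4,dy=+3->C; (3,7):dx=-2,dy=+2->D; (4,5):dx=-7,dy=-4->C
  (4,6):dx=+1,dy=+5->C; (4,7):dx=-5,dy=+4->D; (5,6):dx=+8,dy=+9->C; (5,7):dx=+2,dy=+8->C
  (6,7):dx=-6,dy=-1->C
Step 2: C = 17, D = 4, total pairs = 21.
Step 3: tau = (C - D)/(n(n-1)/2) = (17 - 4)/21 = 0.619048.
Step 4: Exact two-sided p-value (enumerate n! = 5040 permutations of y under H0): p = 0.069048.
Step 5: alpha = 0.1. reject H0.

tau_b = 0.6190 (C=17, D=4), p = 0.069048, reject H0.


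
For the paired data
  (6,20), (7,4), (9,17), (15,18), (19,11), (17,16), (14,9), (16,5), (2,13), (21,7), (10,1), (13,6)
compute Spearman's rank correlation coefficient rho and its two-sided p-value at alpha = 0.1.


Step 1: Rank x and y separately (midranks; no ties here).
rank(x): 6->2, 7->3, 9->4, 15->8, 19->11, 17->10, 14->7, 16->9, 2->1, 21->12, 10->5, 13->6
rank(y): 20->12, 4->2, 17->10, 18->11, 11->7, 16->9, 9->6, 5->3, 13->8, 7->5, 1->1, 6->4
Step 2: d_i = R_x(i) - R_y(i); compute d_i^2.
  (2-12)^2=100, (3-2)^2=1, (4-10)^2=36, (8-11)^2=9, (11-7)^2=16, (10-9)^2=1, (7-6)^2=1, (9-3)^2=36, (1-8)^2=49, (12-5)^2=49, (5-1)^2=16, (6-4)^2=4
sum(d^2) = 318.
Step 3: rho = 1 - 6*318 / (12*(12^2 - 1)) = 1 - 1908/1716 = -0.111888.
Step 4: Under H0, t = rho * sqrt((n-2)/(1-rho^2)) = -0.3561 ~ t(10).
Step 5: Two-sided p-value from the t-distribution with 10 df = 0.729195.
Step 6: alpha = 0.1. fail to reject H0.

rho = -0.1119, p = 0.729195, fail to reject H0 at alpha = 0.1.


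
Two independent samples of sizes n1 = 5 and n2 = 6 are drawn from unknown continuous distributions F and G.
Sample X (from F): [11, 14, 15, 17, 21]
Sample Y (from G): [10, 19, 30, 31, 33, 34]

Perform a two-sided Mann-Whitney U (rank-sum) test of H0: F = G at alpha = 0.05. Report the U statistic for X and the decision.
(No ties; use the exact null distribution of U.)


Step 1: Combine and sort all 11 observations; assign midranks.
sorted (value, group): (10,Y), (11,X), (14,X), (15,X), (17,X), (19,Y), (21,X), (30,Y), (31,Y), (33,Y), (34,Y)
ranks: 10->1, 11->2, 14->3, 15->4, 17->5, 19->6, 21->7, 30->8, 31->9, 33->10, 34->11
Step 2: Rank sum for X: R1 = 2 + 3 + 4 + 5 + 7 = 21.
Step 3: U_X = R1 - n1(n1+1)/2 = 21 - 5*6/2 = 21 - 15 = 6.
       U_Y = n1*n2 - U_X = 30 - 6 = 24.
Step 4: No ties, so the exact null distribution of U (based on enumerating the C(11,5) = 462 equally likely rank assignments) gives the two-sided p-value.
Step 5: p-value = 0.125541; compare to alpha = 0.05. fail to reject H0.

U_X = 6, p = 0.125541, fail to reject H0 at alpha = 0.05.


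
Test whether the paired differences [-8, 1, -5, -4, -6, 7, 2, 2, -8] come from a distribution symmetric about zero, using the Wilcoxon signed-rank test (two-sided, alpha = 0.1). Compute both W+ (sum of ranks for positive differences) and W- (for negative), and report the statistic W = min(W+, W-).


Step 1: Drop any zero differences (none here) and take |d_i|.
|d| = [8, 1, 5, 4, 6, 7, 2, 2, 8]
Step 2: Midrank |d_i| (ties get averaged ranks).
ranks: |8|->8.5, |1|->1, |5|->5, |4|->4, |6|->6, |7|->7, |2|->2.5, |2|->2.5, |8|->8.5
Step 3: Attach original signs; sum ranks with positive sign and with negative sign.
W+ = 1 + 7 + 2.5 + 2.5 = 13
W- = 8.5 + 5 + 4 + 6 + 8.5 = 32
(Check: W+ + W- = 45 should equal n(n+1)/2 = 45.)
Step 4: Test statistic W = min(W+, W-) = 13.
Step 5: Ties in |d|, so use the tie-corrected normal approximation.
        E[W] = n(n+1)/4 = 9*10/4 = 22.5.
        Tie groups: |d|=2 (t=2), |d|=8 (t=2); sum(t^3 - t) = 12.
        Var[W] = n(n+1)(2n+1)/24 - sum(t^3-t)/48 = 1710/24 - 12/48 = 71.
        z = (W - E[W]) / sqrt(Var[W]) = (13 - 22.5) / 8.4261 = -1.1274.
        Two-sided p = 2*Phi(z) = 0.259555.
Step 6: alpha = 0.1. fail to reject H0.

W+ = 13, W- = 32, W = min = 13, p = 0.259555, fail to reject H0.


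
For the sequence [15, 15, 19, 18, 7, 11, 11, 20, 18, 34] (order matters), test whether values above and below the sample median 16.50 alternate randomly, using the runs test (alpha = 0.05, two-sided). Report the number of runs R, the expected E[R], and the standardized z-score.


Step 1: Compute median = 16.50; label A = above, B = below.
Labels in order: BBAABBBAAA  (n_A = 5, n_B = 5)
Step 2: Count runs R = 4.
Step 3: Under H0 (random ordering), E[R] = 2*n_A*n_B/(n_A+n_B) + 1 = 2*5*5/10 + 1 = 6.0000.
        Var[R] = 2*n_A*n_B*(2*n_A*n_B - n_A - n_B) / ((n_A+n_B)^2 * (n_A+n_B-1)) = 2000/900 = 2.2222.
        SD[R] = 1.4907.
Step 4: Continuity-corrected z = (R + 0.5 - E[R]) / SD[R] = (4 + 0.5 - 6.0000) / 1.4907 = -1.0062.
Step 5: Two-sided p-value via normal approximation = 2*(1 - Phi(|z|)) = 0.314305.
Step 6: alpha = 0.05. fail to reject H0.

R = 4, z = -1.0062, p = 0.314305, fail to reject H0.


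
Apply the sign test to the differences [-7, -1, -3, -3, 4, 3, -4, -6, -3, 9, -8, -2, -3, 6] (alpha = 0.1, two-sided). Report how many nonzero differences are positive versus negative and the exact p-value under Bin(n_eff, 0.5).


Step 1: Discard zero differences. Original n = 14; n_eff = number of nonzero differences = 14.
Nonzero differences (with sign): -7, -1, -3, -3, +4, +3, -4, -6, -3, +9, -8, -2, -3, +6
Step 2: Count signs: positive = 4, negative = 10.
Step 3: Under H0: P(positive) = 0.5, so the number of positives S ~ Bin(14, 0.5).
Step 4: Two-sided exact p-value = sum of Bin(14,0.5) probabilities at or below the observed probability = 0.179565.
Step 5: alpha = 0.1. fail to reject H0.

n_eff = 14, pos = 4, neg = 10, p = 0.179565, fail to reject H0.


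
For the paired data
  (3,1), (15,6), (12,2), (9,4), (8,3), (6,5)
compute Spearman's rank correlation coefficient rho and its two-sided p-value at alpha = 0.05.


Step 1: Rank x and y separately (midranks; no ties here).
rank(x): 3->1, 15->6, 12->5, 9->4, 8->3, 6->2
rank(y): 1->1, 6->6, 2->2, 4->4, 3->3, 5->5
Step 2: d_i = R_x(i) - R_y(i); compute d_i^2.
  (1-1)^2=0, (6-6)^2=0, (5-2)^2=9, (4-4)^2=0, (3-3)^2=0, (2-5)^2=9
sum(d^2) = 18.
Step 3: rho = 1 - 6*18 / (6*(6^2 - 1)) = 1 - 108/210 = 0.485714.
Step 4: Under H0, t = rho * sqrt((n-2)/(1-rho^2)) = 1.1113 ~ t(4).
Step 5: Two-sided p-value from the t-distribution with 4 df = 0.328723.
Step 6: alpha = 0.05. fail to reject H0.

rho = 0.4857, p = 0.328723, fail to reject H0 at alpha = 0.05.


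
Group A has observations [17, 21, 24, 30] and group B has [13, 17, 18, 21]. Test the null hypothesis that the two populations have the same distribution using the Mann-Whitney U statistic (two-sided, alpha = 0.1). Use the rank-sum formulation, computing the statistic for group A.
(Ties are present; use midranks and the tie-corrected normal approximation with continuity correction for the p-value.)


Step 1: Combine and sort all 8 observations; assign midranks.
sorted (value, group): (13,Y), (17,X), (17,Y), (18,Y), (21,X), (21,Y), (24,X), (30,X)
ranks: 13->1, 17->2.5, 17->2.5, 18->4, 21->5.5, 21->5.5, 24->7, 30->8
Step 2: Rank sum for X: R1 = 2.5 + 5.5 + 7 + 8 = 23.
Step 3: U_X = R1 - n1(n1+1)/2 = 23 - 4*5/2 = 23 - 10 = 13.
       U_Y = n1*n2 - U_X = 16 - 13 = 3.
Step 4: Ties are present, so use the tie-corrected normal approximation (with continuity correction) for the p-value.
Step 5: p-value = 0.188582; compare to alpha = 0.1. fail to reject H0.

U_X = 13, p = 0.188582, fail to reject H0 at alpha = 0.1.


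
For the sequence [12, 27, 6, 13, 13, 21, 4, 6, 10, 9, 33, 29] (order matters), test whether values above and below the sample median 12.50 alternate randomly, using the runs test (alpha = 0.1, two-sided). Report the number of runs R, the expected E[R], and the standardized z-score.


Step 1: Compute median = 12.50; label A = above, B = below.
Labels in order: BABAAABBBBAA  (n_A = 6, n_B = 6)
Step 2: Count runs R = 6.
Step 3: Under H0 (random ordering), E[R] = 2*n_A*n_B/(n_A+n_B) + 1 = 2*6*6/12 + 1 = 7.0000.
        Var[R] = 2*n_A*n_B*(2*n_A*n_B - n_A - n_B) / ((n_A+n_B)^2 * (n_A+n_B-1)) = 4320/1584 = 2.7273.
        SD[R] = 1.6514.
Step 4: Continuity-corrected z = (R + 0.5 - E[R]) / SD[R] = (6 + 0.5 - 7.0000) / 1.6514 = -0.3028.
Step 5: Two-sided p-value via normal approximation = 2*(1 - Phi(|z|)) = 0.762069.
Step 6: alpha = 0.1. fail to reject H0.

R = 6, z = -0.3028, p = 0.762069, fail to reject H0.


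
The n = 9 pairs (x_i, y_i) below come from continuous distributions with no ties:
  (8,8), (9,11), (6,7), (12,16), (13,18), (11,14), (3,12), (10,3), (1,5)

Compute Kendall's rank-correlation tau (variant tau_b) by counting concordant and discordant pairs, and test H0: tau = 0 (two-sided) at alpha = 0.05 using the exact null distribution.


Step 1: Enumerate the 36 unordered pairs (i,j) with i<j and classify each by sign(x_j-x_i) * sign(y_j-y_i).
  (1,2):dx=+1,dy=+3->C; (1,3):dx=-2,dy=-1->C; (1,4):dx=+4,dy=+8->C; (1,5):dx=+5,dy=+10->C
  (1,6):dx=+3,dy=+6->C; (1,7):dx=-5,dy=+4->D; (1,8):dx=+2,dy=-5->D; (1,9):dx=-7,dy=-3->C
  (2,3):dx=-3,dy=-4->C; (2,4):dx=+3,dy=+5->C; (2,5):dx=+4,dy=+7->C; (2,6):dx=+2,dy=+3->C
  (2,7):dx=-6,dy=+1->D; (2,8):dx=+1,dy=-8->D; (2,9):dx=-8,dy=-6->C; (3,4):dx=+6,dy=+9->C
  (3,5):dx=+7,dy=+11->C; (3,6):dx=+5,dy=+7->C; (3,7):dx=-3,dy=+5->D; (3,8):dx=+4,dy=-4->D
  (3,9):dx=-5,dy=-2->C; (4,5):dx=+1,dy=+2->C; (4,6):dx=-1,dy=-2->C; (4,7):dx=-9,dy=-4->C
  (4,8):dx=-2,dy=-13->C; (4,9):dx=-11,dy=-11->C; (5,6):dx=-2,dy=-4->C; (5,7):dx=-10,dy=-6->C
  (5,8):dx=-3,dy=-15->C; (5,9):dx=-12,dy=-13->C; (6,7):dx=-8,dy=-2->C; (6,8):dx=-1,dy=-11->C
  (6,9):dx=-10,dy=-9->C; (7,8):dx=+7,dy=-9->D; (7,9):dx=-2,dy=-7->C; (8,9):dx=-9,dy=+2->D
Step 2: C = 28, D = 8, total pairs = 36.
Step 3: tau = (C - D)/(n(n-1)/2) = (28 - 8)/36 = 0.555556.
Step 4: Exact two-sided p-value (enumerate n! = 362880 permutations of y under H0): p = 0.044615.
Step 5: alpha = 0.05. reject H0.

tau_b = 0.5556 (C=28, D=8), p = 0.044615, reject H0.


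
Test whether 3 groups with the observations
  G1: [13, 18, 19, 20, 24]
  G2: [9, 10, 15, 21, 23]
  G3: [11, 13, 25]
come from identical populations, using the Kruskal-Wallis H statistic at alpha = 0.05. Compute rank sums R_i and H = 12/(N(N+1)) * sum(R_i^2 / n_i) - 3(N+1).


Step 1: Combine all N = 13 observations and assign midranks.
sorted (value, group, rank): (9,G2,1), (10,G2,2), (11,G3,3), (13,G1,4.5), (13,G3,4.5), (15,G2,6), (18,G1,7), (19,G1,8), (20,G1,9), (21,G2,10), (23,G2,11), (24,G1,12), (25,G3,13)
Step 2: Sum ranks within each group.
R_1 = 40.5 (n_1 = 5)
R_2 = 30 (n_2 = 5)
R_3 = 20.5 (n_3 = 3)
Step 3: H = 12/(N(N+1)) * sum(R_i^2/n_i) - 3(N+1)
     = 12/(13*14) * (40.5^2/5 + 30^2/5 + 20.5^2/3) - 3*14
     = 0.065934 * 648.133 - 42
     = 0.734066.
Step 4: Ties present; correction factor C = 1 - 6/(13^3 - 13) = 0.997253. Corrected H = 0.734066 / 0.997253 = 0.736088.
Step 5: Under H0, H ~ chi^2(2); p-value = 0.692087.
Step 6: alpha = 0.05. fail to reject H0.

H = 0.7361, df = 2, p = 0.692087, fail to reject H0.


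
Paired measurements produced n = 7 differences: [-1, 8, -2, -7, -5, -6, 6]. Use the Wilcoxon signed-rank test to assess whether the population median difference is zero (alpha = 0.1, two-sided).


Step 1: Drop any zero differences (none here) and take |d_i|.
|d| = [1, 8, 2, 7, 5, 6, 6]
Step 2: Midrank |d_i| (ties get averaged ranks).
ranks: |1|->1, |8|->7, |2|->2, |7|->6, |5|->3, |6|->4.5, |6|->4.5
Step 3: Attach original signs; sum ranks with positive sign and with negative sign.
W+ = 7 + 4.5 = 11.5
W- = 1 + 2 + 6 + 3 + 4.5 = 16.5
(Check: W+ + W- = 28 should equal n(n+1)/2 = 28.)
Step 4: Test statistic W = min(W+, W-) = 11.5.
Step 5: Ties in |d|, so use the tie-corrected normal approximation.
        E[W] = n(n+1)/4 = 7*8/4 = 14.
        Tie groups: |d|=6 (t=2); sum(t^3 - t) = 6.
        Var[W] = n(n+1)(2n+1)/24 - sum(t^3-t)/48 = 840/24 - 6/48 = 34.875.
        z = (W - E[W]) / sqrt(Var[W]) = (11.5 - 14) / 5.9055 = -0.4233.
        Two-sided p = 2*Phi(z) = 0.672052.
Step 6: alpha = 0.1. fail to reject H0.

W+ = 11.5, W- = 16.5, W = min = 11.5, p = 0.672052, fail to reject H0.


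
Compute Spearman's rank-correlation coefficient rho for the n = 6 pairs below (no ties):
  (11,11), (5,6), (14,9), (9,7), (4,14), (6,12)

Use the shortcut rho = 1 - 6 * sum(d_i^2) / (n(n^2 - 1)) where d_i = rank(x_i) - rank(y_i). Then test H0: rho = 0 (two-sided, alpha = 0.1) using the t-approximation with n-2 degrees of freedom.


Step 1: Rank x and y separately (midranks; no ties here).
rank(x): 11->5, 5->2, 14->6, 9->4, 4->1, 6->3
rank(y): 11->4, 6->1, 9->3, 7->2, 14->6, 12->5
Step 2: d_i = R_x(i) - R_y(i); compute d_i^2.
  (5-4)^2=1, (2-1)^2=1, (6-3)^2=9, (4-2)^2=4, (1-6)^2=25, (3-5)^2=4
sum(d^2) = 44.
Step 3: rho = 1 - 6*44 / (6*(6^2 - 1)) = 1 - 264/210 = -0.257143.
Step 4: Under H0, t = rho * sqrt((n-2)/(1-rho^2)) = -0.5322 ~ t(4).
Step 5: Two-sided p-value from the t-distribution with 4 df = 0.622787.
Step 6: alpha = 0.1. fail to reject H0.

rho = -0.2571, p = 0.622787, fail to reject H0 at alpha = 0.1.


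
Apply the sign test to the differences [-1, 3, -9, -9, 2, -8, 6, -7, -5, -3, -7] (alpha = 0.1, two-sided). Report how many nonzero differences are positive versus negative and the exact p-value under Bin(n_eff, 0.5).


Step 1: Discard zero differences. Original n = 11; n_eff = number of nonzero differences = 11.
Nonzero differences (with sign): -1, +3, -9, -9, +2, -8, +6, -7, -5, -3, -7
Step 2: Count signs: positive = 3, negative = 8.
Step 3: Under H0: P(positive) = 0.5, so the number of positives S ~ Bin(11, 0.5).
Step 4: Two-sided exact p-value = sum of Bin(11,0.5) probabilities at or below the observed probability = 0.226562.
Step 5: alpha = 0.1. fail to reject H0.

n_eff = 11, pos = 3, neg = 8, p = 0.226562, fail to reject H0.


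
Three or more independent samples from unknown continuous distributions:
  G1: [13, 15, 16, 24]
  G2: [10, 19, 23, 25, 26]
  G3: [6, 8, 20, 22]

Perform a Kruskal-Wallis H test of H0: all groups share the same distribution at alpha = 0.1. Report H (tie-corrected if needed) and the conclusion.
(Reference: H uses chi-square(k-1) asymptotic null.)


Step 1: Combine all N = 13 observations and assign midranks.
sorted (value, group, rank): (6,G3,1), (8,G3,2), (10,G2,3), (13,G1,4), (15,G1,5), (16,G1,6), (19,G2,7), (20,G3,8), (22,G3,9), (23,G2,10), (24,G1,11), (25,G2,12), (26,G2,13)
Step 2: Sum ranks within each group.
R_1 = 26 (n_1 = 4)
R_2 = 45 (n_2 = 5)
R_3 = 20 (n_3 = 4)
Step 3: H = 12/(N(N+1)) * sum(R_i^2/n_i) - 3(N+1)
     = 12/(13*14) * (26^2/4 + 45^2/5 + 20^2/4) - 3*14
     = 0.065934 * 674 - 42
     = 2.439560.
Step 4: No ties, so H is used without correction.
Step 5: Under H0, H ~ chi^2(2); p-value = 0.295295.
Step 6: alpha = 0.1. fail to reject H0.

H = 2.4396, df = 2, p = 0.295295, fail to reject H0.


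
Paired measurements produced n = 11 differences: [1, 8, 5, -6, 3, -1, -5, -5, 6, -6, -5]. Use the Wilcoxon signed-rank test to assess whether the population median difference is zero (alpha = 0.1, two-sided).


Step 1: Drop any zero differences (none here) and take |d_i|.
|d| = [1, 8, 5, 6, 3, 1, 5, 5, 6, 6, 5]
Step 2: Midrank |d_i| (ties get averaged ranks).
ranks: |1|->1.5, |8|->11, |5|->5.5, |6|->9, |3|->3, |1|->1.5, |5|->5.5, |5|->5.5, |6|->9, |6|->9, |5|->5.5
Step 3: Attach original signs; sum ranks with positive sign and with negative sign.
W+ = 1.5 + 11 + 5.5 + 3 + 9 = 30
W- = 9 + 1.5 + 5.5 + 5.5 + 9 + 5.5 = 36
(Check: W+ + W- = 66 should equal n(n+1)/2 = 66.)
Step 4: Test statistic W = min(W+, W-) = 30.
Step 5: Ties in |d|, so use the tie-corrected normal approximation.
        E[W] = n(n+1)/4 = 11*12/4 = 33.
        Tie groups: |d|=1 (t=2), |d|=5 (t=4), |d|=6 (t=3); sum(t^3 - t) = 90.
        Var[W] = n(n+1)(2n+1)/24 - sum(t^3-t)/48 = 3036/24 - 90/48 = 124.625.
        z = (W - E[W]) / sqrt(Var[W]) = (30 - 33) / 11.1636 = -0.2687.
        Two-sided p = 2*Phi(z) = 0.788136.
Step 6: alpha = 0.1. fail to reject H0.

W+ = 30, W- = 36, W = min = 30, p = 0.788136, fail to reject H0.


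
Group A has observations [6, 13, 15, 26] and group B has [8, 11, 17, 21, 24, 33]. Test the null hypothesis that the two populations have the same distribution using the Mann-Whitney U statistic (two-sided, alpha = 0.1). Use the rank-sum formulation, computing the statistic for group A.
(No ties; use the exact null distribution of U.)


Step 1: Combine and sort all 10 observations; assign midranks.
sorted (value, group): (6,X), (8,Y), (11,Y), (13,X), (15,X), (17,Y), (21,Y), (24,Y), (26,X), (33,Y)
ranks: 6->1, 8->2, 11->3, 13->4, 15->5, 17->6, 21->7, 24->8, 26->9, 33->10
Step 2: Rank sum for X: R1 = 1 + 4 + 5 + 9 = 19.
Step 3: U_X = R1 - n1(n1+1)/2 = 19 - 4*5/2 = 19 - 10 = 9.
       U_Y = n1*n2 - U_X = 24 - 9 = 15.
Step 4: No ties, so the exact null distribution of U (based on enumerating the C(10,4) = 210 equally likely rank assignments) gives the two-sided p-value.
Step 5: p-value = 0.609524; compare to alpha = 0.1. fail to reject H0.

U_X = 9, p = 0.609524, fail to reject H0 at alpha = 0.1.


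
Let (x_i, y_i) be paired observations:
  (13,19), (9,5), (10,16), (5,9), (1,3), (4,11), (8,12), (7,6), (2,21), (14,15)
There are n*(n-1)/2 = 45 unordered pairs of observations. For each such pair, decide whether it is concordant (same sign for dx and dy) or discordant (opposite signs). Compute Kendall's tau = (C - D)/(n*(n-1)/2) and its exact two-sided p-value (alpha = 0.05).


Step 1: Enumerate the 45 unordered pairs (i,j) with i<j and classify each by sign(x_j-x_i) * sign(y_j-y_i).
  (1,2):dx=-4,dy=-14->C; (1,3):dx=-3,dy=-3->C; (1,4):dx=-8,dy=-10->C; (1,5):dx=-12,dy=-16->C
  (1,6):dx=-9,dy=-8->C; (1,7):dx=-5,dy=-7->C; (1,8):dx=-6,dy=-13->C; (1,9):dx=-11,dy=+2->D
  (1,10):dx=+1,dy=-4->D; (2,3):dx=+1,dy=+11->C; (2,4):dx=-4,dy=+4->D; (2,5):dx=-8,dy=-2->C
  (2,6):dx=-5,dy=+6->D; (2,7):dx=-1,dy=+7->D; (2,8):dx=-2,dy=+1->D; (2,9):dx=-7,dy=+16->D
  (2,10):dx=+5,dy=+10->C; (3,4):dx=-5,dy=-7->C; (3,5):dx=-9,dy=-13->C; (3,6):dx=-6,dy=-5->C
  (3,7):dx=-2,dy=-4->C; (3,8):dx=-3,dy=-10->C; (3,9):dx=-8,dy=+5->D; (3,10):dx=+4,dy=-1->D
  (4,5):dx=-4,dy=-6->C; (4,6):dx=-1,dy=+2->D; (4,7):dx=+3,dy=+3->C; (4,8):dx=+2,dy=-3->D
  (4,9):dx=-3,dy=+12->D; (4,10):dx=+9,dy=+6->C; (5,6):dx=+3,dy=+8->C; (5,7):dx=+7,dy=+9->C
  (5,8):dx=+6,dy=+3->C; (5,9):dx=+1,dy=+18->C; (5,10):dx=+13,dy=+12->C; (6,7):dx=+4,dy=+1->C
  (6,8):dx=+3,dy=-5->D; (6,9):dx=-2,dy=+10->D; (6,10):dx=+10,dy=+4->C; (7,8):dx=-1,dy=-6->C
  (7,9):dx=-6,dy=+9->D; (7,10):dx=+6,dy=+3->C; (8,9):dx=-5,dy=+15->D; (8,10):dx=+7,dy=+9->C
  (9,10):dx=+12,dy=-6->D
Step 2: C = 28, D = 17, total pairs = 45.
Step 3: tau = (C - D)/(n(n-1)/2) = (28 - 17)/45 = 0.244444.
Step 4: Exact two-sided p-value (enumerate n! = 3628800 permutations of y under H0): p = 0.380720.
Step 5: alpha = 0.05. fail to reject H0.

tau_b = 0.2444 (C=28, D=17), p = 0.380720, fail to reject H0.


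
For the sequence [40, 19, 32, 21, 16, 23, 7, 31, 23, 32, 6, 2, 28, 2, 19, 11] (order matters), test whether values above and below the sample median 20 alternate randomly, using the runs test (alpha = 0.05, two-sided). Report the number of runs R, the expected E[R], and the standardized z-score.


Step 1: Compute median = 20; label A = above, B = below.
Labels in order: ABAABABAAABBABBB  (n_A = 8, n_B = 8)
Step 2: Count runs R = 10.
Step 3: Under H0 (random ordering), E[R] = 2*n_A*n_B/(n_A+n_B) + 1 = 2*8*8/16 + 1 = 9.0000.
        Var[R] = 2*n_A*n_B*(2*n_A*n_B - n_A - n_B) / ((n_A+n_B)^2 * (n_A+n_B-1)) = 14336/3840 = 3.7333.
        SD[R] = 1.9322.
Step 4: Continuity-corrected z = (R - 0.5 - E[R]) / SD[R] = (10 - 0.5 - 9.0000) / 1.9322 = 0.2588.
Step 5: Two-sided p-value via normal approximation = 2*(1 - Phi(|z|)) = 0.795809.
Step 6: alpha = 0.05. fail to reject H0.

R = 10, z = 0.2588, p = 0.795809, fail to reject H0.


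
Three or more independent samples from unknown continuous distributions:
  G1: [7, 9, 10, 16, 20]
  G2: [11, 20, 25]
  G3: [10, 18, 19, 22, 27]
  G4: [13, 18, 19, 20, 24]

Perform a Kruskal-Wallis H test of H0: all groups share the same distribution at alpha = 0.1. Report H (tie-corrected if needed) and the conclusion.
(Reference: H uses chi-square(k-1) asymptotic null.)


Step 1: Combine all N = 18 observations and assign midranks.
sorted (value, group, rank): (7,G1,1), (9,G1,2), (10,G1,3.5), (10,G3,3.5), (11,G2,5), (13,G4,6), (16,G1,7), (18,G3,8.5), (18,G4,8.5), (19,G3,10.5), (19,G4,10.5), (20,G1,13), (20,G2,13), (20,G4,13), (22,G3,15), (24,G4,16), (25,G2,17), (27,G3,18)
Step 2: Sum ranks within each group.
R_1 = 26.5 (n_1 = 5)
R_2 = 35 (n_2 = 3)
R_3 = 55.5 (n_3 = 5)
R_4 = 54 (n_4 = 5)
Step 3: H = 12/(N(N+1)) * sum(R_i^2/n_i) - 3(N+1)
     = 12/(18*19) * (26.5^2/5 + 35^2/3 + 55.5^2/5 + 54^2/5) - 3*19
     = 0.035088 * 1748.03 - 57
     = 4.334503.
Step 4: Ties present; correction factor C = 1 - 42/(18^3 - 18) = 0.992776. Corrected H = 4.334503 / 0.992776 = 4.366043.
Step 5: Under H0, H ~ chi^2(3); p-value = 0.224555.
Step 6: alpha = 0.1. fail to reject H0.

H = 4.3660, df = 3, p = 0.224555, fail to reject H0.


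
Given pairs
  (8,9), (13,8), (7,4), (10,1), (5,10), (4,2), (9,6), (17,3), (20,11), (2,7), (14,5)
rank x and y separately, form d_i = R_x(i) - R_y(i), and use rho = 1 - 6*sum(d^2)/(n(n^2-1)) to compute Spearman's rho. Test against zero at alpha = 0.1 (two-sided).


Step 1: Rank x and y separately (midranks; no ties here).
rank(x): 8->5, 13->8, 7->4, 10->7, 5->3, 4->2, 9->6, 17->10, 20->11, 2->1, 14->9
rank(y): 9->9, 8->8, 4->4, 1->1, 10->10, 2->2, 6->6, 3->3, 11->11, 7->7, 5->5
Step 2: d_i = R_x(i) - R_y(i); compute d_i^2.
  (5-9)^2=16, (8-8)^2=0, (4-4)^2=0, (7-1)^2=36, (3-10)^2=49, (2-2)^2=0, (6-6)^2=0, (10-3)^2=49, (11-11)^2=0, (1-7)^2=36, (9-5)^2=16
sum(d^2) = 202.
Step 3: rho = 1 - 6*202 / (11*(11^2 - 1)) = 1 - 1212/1320 = 0.081818.
Step 4: Under H0, t = rho * sqrt((n-2)/(1-rho^2)) = 0.2463 ~ t(9).
Step 5: Two-sided p-value from the t-distribution with 9 df = 0.810990.
Step 6: alpha = 0.1. fail to reject H0.

rho = 0.0818, p = 0.810990, fail to reject H0 at alpha = 0.1.


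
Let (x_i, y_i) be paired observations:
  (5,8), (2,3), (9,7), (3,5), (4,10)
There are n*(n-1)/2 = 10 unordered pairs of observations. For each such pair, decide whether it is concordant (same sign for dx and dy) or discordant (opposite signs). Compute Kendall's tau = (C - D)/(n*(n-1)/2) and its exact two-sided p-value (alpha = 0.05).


Step 1: Enumerate the 10 unordered pairs (i,j) with i<j and classify each by sign(x_j-x_i) * sign(y_j-y_i).
  (1,2):dx=-3,dy=-5->C; (1,3):dx=+4,dy=-1->D; (1,4):dx=-2,dy=-3->C; (1,5):dx=-1,dy=+2->D
  (2,3):dx=+7,dy=+4->C; (2,4):dx=+1,dy=+2->C; (2,5):dx=+2,dy=+7->C; (3,4):dx=-6,dy=-2->C
  (3,5):dx=-5,dy=+3->D; (4,5):dx=+1,dy=+5->C
Step 2: C = 7, D = 3, total pairs = 10.
Step 3: tau = (C - D)/(n(n-1)/2) = (7 - 3)/10 = 0.400000.
Step 4: Exact two-sided p-value (enumerate n! = 120 permutations of y under H0): p = 0.483333.
Step 5: alpha = 0.05. fail to reject H0.

tau_b = 0.4000 (C=7, D=3), p = 0.483333, fail to reject H0.


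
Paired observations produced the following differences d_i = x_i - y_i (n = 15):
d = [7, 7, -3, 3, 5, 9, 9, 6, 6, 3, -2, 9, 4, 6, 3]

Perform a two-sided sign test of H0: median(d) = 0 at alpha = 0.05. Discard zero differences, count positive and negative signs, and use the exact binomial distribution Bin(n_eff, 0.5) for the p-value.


Step 1: Discard zero differences. Original n = 15; n_eff = number of nonzero differences = 15.
Nonzero differences (with sign): +7, +7, -3, +3, +5, +9, +9, +6, +6, +3, -2, +9, +4, +6, +3
Step 2: Count signs: positive = 13, negative = 2.
Step 3: Under H0: P(positive) = 0.5, so the number of positives S ~ Bin(15, 0.5).
Step 4: Two-sided exact p-value = sum of Bin(15,0.5) probabilities at or below the observed probability = 0.007385.
Step 5: alpha = 0.05. reject H0.

n_eff = 15, pos = 13, neg = 2, p = 0.007385, reject H0.


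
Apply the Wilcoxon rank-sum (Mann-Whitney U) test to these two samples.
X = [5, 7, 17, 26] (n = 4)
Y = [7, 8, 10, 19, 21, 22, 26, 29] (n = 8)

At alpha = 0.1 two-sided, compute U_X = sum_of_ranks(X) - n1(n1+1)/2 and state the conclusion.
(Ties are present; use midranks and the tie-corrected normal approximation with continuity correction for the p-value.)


Step 1: Combine and sort all 12 observations; assign midranks.
sorted (value, group): (5,X), (7,X), (7,Y), (8,Y), (10,Y), (17,X), (19,Y), (21,Y), (22,Y), (26,X), (26,Y), (29,Y)
ranks: 5->1, 7->2.5, 7->2.5, 8->4, 10->5, 17->6, 19->7, 21->8, 22->9, 26->10.5, 26->10.5, 29->12
Step 2: Rank sum for X: R1 = 1 + 2.5 + 6 + 10.5 = 20.
Step 3: U_X = R1 - n1(n1+1)/2 = 20 - 4*5/2 = 20 - 10 = 10.
       U_Y = n1*n2 - U_X = 32 - 10 = 22.
Step 4: Ties are present, so use the tie-corrected normal approximation (with continuity correction) for the p-value.
Step 5: p-value = 0.348547; compare to alpha = 0.1. fail to reject H0.

U_X = 10, p = 0.348547, fail to reject H0 at alpha = 0.1.


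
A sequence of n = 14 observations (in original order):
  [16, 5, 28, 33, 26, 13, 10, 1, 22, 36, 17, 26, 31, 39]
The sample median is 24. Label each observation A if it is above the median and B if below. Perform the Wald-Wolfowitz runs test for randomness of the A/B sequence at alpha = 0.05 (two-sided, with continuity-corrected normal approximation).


Step 1: Compute median = 24; label A = above, B = below.
Labels in order: BBAAABBBBABAAA  (n_A = 7, n_B = 7)
Step 2: Count runs R = 6.
Step 3: Under H0 (random ordering), E[R] = 2*n_A*n_B/(n_A+n_B) + 1 = 2*7*7/14 + 1 = 8.0000.
        Var[R] = 2*n_A*n_B*(2*n_A*n_B - n_A - n_B) / ((n_A+n_B)^2 * (n_A+n_B-1)) = 8232/2548 = 3.2308.
        SD[R] = 1.7974.
Step 4: Continuity-corrected z = (R + 0.5 - E[R]) / SD[R] = (6 + 0.5 - 8.0000) / 1.7974 = -0.8345.
Step 5: Two-sided p-value via normal approximation = 2*(1 - Phi(|z|)) = 0.403986.
Step 6: alpha = 0.05. fail to reject H0.

R = 6, z = -0.8345, p = 0.403986, fail to reject H0.


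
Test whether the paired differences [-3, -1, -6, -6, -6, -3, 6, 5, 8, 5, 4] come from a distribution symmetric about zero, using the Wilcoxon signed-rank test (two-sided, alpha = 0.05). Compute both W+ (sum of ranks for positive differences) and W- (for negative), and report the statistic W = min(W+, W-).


Step 1: Drop any zero differences (none here) and take |d_i|.
|d| = [3, 1, 6, 6, 6, 3, 6, 5, 8, 5, 4]
Step 2: Midrank |d_i| (ties get averaged ranks).
ranks: |3|->2.5, |1|->1, |6|->8.5, |6|->8.5, |6|->8.5, |3|->2.5, |6|->8.5, |5|->5.5, |8|->11, |5|->5.5, |4|->4
Step 3: Attach original signs; sum ranks with positive sign and with negative sign.
W+ = 8.5 + 5.5 + 11 + 5.5 + 4 = 34.5
W- = 2.5 + 1 + 8.5 + 8.5 + 8.5 + 2.5 = 31.5
(Check: W+ + W- = 66 should equal n(n+1)/2 = 66.)
Step 4: Test statistic W = min(W+, W-) = 31.5.
Step 5: Ties in |d|, so use the tie-corrected normal approximation.
        E[W] = n(n+1)/4 = 11*12/4 = 33.
        Tie groups: |d|=3 (t=2), |d|=5 (t=2), |d|=6 (t=4); sum(t^3 - t) = 72.
        Var[W] = n(n+1)(2n+1)/24 - sum(t^3-t)/48 = 3036/24 - 72/48 = 125.
        z = (W - E[W]) / sqrt(Var[W]) = (31.5 - 33) / 11.1803 = -0.1342.
        Two-sided p = 2*Phi(z) = 0.893273.
Step 6: alpha = 0.05. fail to reject H0.

W+ = 34.5, W- = 31.5, W = min = 31.5, p = 0.893273, fail to reject H0.


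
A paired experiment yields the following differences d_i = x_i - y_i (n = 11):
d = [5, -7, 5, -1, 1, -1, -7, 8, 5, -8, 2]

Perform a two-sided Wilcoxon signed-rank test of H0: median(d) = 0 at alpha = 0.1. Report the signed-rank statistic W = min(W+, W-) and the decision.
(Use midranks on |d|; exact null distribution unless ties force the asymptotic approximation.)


Step 1: Drop any zero differences (none here) and take |d_i|.
|d| = [5, 7, 5, 1, 1, 1, 7, 8, 5, 8, 2]
Step 2: Midrank |d_i| (ties get averaged ranks).
ranks: |5|->6, |7|->8.5, |5|->6, |1|->2, |1|->2, |1|->2, |7|->8.5, |8|->10.5, |5|->6, |8|->10.5, |2|->4
Step 3: Attach original signs; sum ranks with positive sign and with negative sign.
W+ = 6 + 6 + 2 + 10.5 + 6 + 4 = 34.5
W- = 8.5 + 2 + 2 + 8.5 + 10.5 = 31.5
(Check: W+ + W- = 66 should equal n(n+1)/2 = 66.)
Step 4: Test statistic W = min(W+, W-) = 31.5.
Step 5: Ties in |d|, so use the tie-corrected normal approximation.
        E[W] = n(n+1)/4 = 11*12/4 = 33.
        Tie groups: |d|=1 (t=3), |d|=5 (t=3), |d|=7 (t=2), |d|=8 (t=2); sum(t^3 - t) = 60.
        Var[W] = n(n+1)(2n+1)/24 - sum(t^3-t)/48 = 3036/24 - 60/48 = 125.25.
        z = (W - E[W]) / sqrt(Var[W]) = (31.5 - 33) / 11.1915 = -0.1340.
        Two-sided p = 2*Phi(z) = 0.893379.
Step 6: alpha = 0.1. fail to reject H0.

W+ = 34.5, W- = 31.5, W = min = 31.5, p = 0.893379, fail to reject H0.


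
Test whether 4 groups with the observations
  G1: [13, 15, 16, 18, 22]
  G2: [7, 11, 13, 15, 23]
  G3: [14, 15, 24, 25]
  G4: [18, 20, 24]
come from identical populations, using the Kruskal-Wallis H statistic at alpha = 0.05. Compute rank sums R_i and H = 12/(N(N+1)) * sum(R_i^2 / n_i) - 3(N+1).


Step 1: Combine all N = 17 observations and assign midranks.
sorted (value, group, rank): (7,G2,1), (11,G2,2), (13,G1,3.5), (13,G2,3.5), (14,G3,5), (15,G1,7), (15,G2,7), (15,G3,7), (16,G1,9), (18,G1,10.5), (18,G4,10.5), (20,G4,12), (22,G1,13), (23,G2,14), (24,G3,15.5), (24,G4,15.5), (25,G3,17)
Step 2: Sum ranks within each group.
R_1 = 43 (n_1 = 5)
R_2 = 27.5 (n_2 = 5)
R_3 = 44.5 (n_3 = 4)
R_4 = 38 (n_4 = 3)
Step 3: H = 12/(N(N+1)) * sum(R_i^2/n_i) - 3(N+1)
     = 12/(17*18) * (43^2/5 + 27.5^2/5 + 44.5^2/4 + 38^2/3) - 3*18
     = 0.039216 * 1497.45 - 54
     = 4.723366.
Step 4: Ties present; correction factor C = 1 - 42/(17^3 - 17) = 0.991422. Corrected H = 4.723366 / 0.991422 = 4.764236.
Step 5: Under H0, H ~ chi^2(3); p-value = 0.189898.
Step 6: alpha = 0.05. fail to reject H0.

H = 4.7642, df = 3, p = 0.189898, fail to reject H0.
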